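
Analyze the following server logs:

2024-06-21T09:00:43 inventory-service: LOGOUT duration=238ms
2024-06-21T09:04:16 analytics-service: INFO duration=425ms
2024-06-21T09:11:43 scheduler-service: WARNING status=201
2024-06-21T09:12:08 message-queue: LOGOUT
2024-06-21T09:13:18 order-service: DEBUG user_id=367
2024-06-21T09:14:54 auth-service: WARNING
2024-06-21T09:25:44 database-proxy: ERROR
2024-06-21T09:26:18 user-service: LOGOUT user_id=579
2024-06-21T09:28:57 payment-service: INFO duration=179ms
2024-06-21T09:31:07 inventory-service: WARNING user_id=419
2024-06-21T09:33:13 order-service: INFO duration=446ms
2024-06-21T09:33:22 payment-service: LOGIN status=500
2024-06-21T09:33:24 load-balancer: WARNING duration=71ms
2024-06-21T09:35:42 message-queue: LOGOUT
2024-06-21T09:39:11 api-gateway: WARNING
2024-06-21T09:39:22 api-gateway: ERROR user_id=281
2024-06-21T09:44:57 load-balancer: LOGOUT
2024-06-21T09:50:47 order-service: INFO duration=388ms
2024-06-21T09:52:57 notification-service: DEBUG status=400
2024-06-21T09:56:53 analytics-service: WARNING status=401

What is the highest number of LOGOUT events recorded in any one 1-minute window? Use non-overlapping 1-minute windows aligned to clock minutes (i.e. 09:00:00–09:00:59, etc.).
1

To find the burst window:

1. Divide the log period into non-overlapping 1-minute windows starting at 09:00
2. Count LOGOUT events in each window
3. Find the window with maximum count
4. Maximum events in a window: 1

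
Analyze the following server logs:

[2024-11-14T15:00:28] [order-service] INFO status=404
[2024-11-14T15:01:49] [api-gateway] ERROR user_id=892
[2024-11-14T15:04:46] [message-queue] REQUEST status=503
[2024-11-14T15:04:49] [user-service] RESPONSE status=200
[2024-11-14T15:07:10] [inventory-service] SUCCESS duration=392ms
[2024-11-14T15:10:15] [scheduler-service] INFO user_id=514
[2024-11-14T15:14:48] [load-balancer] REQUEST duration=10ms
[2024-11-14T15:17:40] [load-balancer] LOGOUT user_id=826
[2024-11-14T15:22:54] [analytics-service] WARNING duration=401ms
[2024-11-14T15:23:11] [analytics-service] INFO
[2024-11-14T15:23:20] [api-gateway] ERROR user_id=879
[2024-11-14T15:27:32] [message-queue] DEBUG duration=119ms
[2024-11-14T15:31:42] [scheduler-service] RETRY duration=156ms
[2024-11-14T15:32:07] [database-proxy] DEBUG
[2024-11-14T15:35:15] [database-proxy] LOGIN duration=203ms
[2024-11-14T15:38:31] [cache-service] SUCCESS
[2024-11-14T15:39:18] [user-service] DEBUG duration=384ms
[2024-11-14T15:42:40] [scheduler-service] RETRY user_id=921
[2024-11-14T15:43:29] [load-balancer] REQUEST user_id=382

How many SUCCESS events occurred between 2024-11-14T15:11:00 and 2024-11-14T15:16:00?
0

To count events in the time window:

1. Window boundaries: 2024-11-14T15:11:00 to 2024-11-14T15:16:00
2. Filter for SUCCESS events within this window
3. Count matching events: 0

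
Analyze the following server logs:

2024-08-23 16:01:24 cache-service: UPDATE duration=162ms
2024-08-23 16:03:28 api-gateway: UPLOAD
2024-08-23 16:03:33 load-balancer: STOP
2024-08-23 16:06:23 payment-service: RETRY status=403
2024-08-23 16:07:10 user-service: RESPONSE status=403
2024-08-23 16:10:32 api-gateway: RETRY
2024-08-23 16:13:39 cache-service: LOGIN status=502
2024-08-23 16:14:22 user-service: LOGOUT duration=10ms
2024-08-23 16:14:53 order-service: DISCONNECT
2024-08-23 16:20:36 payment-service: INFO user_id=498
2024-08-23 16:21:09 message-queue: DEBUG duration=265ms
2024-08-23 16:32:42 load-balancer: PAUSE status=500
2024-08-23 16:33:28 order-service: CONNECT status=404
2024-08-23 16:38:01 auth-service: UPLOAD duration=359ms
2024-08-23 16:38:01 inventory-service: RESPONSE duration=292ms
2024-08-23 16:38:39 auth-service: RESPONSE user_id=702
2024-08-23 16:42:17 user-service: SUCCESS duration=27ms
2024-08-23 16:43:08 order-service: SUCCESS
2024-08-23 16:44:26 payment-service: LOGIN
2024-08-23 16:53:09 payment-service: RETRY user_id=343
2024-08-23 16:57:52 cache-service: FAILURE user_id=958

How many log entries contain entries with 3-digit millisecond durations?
4

To find matching entries:

1. Pattern to match: entries with 3-digit millisecond durations
2. Scan each log entry for the pattern
3. Count matches: 4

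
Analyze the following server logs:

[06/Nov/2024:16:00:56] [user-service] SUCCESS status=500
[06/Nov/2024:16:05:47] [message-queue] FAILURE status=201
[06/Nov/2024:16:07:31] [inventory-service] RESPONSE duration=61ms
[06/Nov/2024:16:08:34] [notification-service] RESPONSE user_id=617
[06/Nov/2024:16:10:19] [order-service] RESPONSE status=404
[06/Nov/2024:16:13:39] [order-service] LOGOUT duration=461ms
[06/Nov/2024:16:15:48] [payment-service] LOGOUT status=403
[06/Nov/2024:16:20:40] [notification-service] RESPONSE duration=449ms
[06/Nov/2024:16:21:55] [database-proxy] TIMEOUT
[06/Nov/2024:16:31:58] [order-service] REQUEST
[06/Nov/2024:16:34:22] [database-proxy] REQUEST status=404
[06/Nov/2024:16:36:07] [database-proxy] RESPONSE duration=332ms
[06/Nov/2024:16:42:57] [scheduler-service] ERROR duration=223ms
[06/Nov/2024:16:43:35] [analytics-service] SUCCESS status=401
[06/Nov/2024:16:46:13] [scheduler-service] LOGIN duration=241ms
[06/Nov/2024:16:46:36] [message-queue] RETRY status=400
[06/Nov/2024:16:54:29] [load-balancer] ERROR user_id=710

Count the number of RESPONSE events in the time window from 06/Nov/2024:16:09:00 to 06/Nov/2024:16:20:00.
1

To count events in the time window:

1. Window boundaries: 06/Nov/2024:16:09:00 to 06/Nov/2024:16:20:00
2. Filter for RESPONSE events within this window
3. Count matching events: 1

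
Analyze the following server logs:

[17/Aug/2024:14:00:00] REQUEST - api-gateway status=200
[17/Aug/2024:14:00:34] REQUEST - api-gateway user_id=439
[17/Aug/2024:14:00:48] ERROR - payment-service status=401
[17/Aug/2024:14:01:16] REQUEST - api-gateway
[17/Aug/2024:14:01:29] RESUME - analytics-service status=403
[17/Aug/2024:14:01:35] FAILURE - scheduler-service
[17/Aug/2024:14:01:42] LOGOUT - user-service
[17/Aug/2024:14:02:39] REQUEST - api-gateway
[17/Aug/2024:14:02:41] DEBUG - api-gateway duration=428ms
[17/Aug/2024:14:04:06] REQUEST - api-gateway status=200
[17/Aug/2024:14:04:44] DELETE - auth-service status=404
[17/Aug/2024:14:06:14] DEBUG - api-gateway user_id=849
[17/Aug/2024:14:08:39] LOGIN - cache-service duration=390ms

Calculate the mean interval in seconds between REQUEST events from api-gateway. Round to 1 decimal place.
61.5

To calculate average interval:

1. Find all REQUEST events for api-gateway in order
2. Calculate time gaps between consecutive events
3. Compute mean of gaps: 246 / 4 = 61.5 seconds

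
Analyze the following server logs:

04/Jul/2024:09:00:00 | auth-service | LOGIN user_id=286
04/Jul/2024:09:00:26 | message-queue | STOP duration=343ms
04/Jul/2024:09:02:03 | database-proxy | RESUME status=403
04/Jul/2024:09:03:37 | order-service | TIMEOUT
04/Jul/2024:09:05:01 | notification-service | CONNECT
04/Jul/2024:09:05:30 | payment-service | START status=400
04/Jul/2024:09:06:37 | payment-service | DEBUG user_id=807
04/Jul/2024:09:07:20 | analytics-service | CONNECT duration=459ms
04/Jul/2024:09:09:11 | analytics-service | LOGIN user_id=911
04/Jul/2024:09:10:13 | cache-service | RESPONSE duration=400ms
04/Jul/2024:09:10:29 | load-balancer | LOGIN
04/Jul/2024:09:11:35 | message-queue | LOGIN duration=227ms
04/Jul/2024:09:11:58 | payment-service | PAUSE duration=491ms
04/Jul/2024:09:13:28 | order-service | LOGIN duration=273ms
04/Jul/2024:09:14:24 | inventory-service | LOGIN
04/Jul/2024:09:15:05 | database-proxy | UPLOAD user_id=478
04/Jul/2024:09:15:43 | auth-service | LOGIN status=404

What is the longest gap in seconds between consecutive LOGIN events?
551

To find the longest gap:

1. Extract all LOGIN events in chronological order
2. Calculate time differences between consecutive events
3. Find the maximum difference
4. Longest gap: 551 seconds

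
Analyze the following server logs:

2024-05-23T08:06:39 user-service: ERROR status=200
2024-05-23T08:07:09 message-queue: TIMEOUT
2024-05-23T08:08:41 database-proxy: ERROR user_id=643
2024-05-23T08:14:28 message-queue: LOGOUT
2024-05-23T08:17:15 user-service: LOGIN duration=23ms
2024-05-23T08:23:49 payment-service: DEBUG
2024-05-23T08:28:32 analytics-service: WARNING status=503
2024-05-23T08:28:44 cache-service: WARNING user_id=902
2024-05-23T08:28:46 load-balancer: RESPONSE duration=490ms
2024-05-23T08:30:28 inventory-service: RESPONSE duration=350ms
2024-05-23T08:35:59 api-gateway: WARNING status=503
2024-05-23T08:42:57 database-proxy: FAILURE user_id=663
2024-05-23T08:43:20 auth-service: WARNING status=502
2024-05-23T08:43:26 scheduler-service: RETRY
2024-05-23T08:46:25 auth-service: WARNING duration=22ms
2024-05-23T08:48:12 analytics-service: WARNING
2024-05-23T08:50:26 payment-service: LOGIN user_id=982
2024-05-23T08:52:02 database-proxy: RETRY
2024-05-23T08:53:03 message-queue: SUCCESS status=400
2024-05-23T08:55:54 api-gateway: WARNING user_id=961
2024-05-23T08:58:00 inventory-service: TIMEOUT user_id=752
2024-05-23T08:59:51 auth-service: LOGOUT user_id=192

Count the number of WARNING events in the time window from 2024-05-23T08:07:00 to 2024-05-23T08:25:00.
0

To count events in the time window:

1. Window boundaries: 2024-05-23T08:07:00 to 2024-05-23T08:25:00
2. Filter for WARNING events within this window
3. Count matching events: 0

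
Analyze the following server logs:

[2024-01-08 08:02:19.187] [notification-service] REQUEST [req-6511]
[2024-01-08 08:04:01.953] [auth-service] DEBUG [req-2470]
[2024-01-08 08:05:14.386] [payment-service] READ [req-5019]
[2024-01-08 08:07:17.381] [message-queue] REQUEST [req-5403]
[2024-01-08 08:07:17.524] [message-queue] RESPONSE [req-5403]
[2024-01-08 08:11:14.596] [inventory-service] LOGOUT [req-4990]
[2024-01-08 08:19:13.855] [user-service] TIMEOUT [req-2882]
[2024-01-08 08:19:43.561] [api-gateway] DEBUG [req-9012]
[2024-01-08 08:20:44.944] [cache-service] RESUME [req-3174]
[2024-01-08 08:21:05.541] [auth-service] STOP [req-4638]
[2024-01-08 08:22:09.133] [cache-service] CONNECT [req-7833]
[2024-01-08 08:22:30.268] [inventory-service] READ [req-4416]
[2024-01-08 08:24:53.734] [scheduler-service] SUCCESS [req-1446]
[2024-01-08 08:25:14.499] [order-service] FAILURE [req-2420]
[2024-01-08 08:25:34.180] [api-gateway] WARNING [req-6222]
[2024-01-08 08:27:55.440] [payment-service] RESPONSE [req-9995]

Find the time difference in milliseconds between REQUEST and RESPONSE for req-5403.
143

To calculate latency:

1. Find REQUEST with id req-5403: 2024-01-08 08:07:17.381
2. Find RESPONSE with id req-5403: 2024-01-08 08:07:17.524
3. Latency: 2024-01-08 08:07:17.524 - 2024-01-08 08:07:17.381 = 143ms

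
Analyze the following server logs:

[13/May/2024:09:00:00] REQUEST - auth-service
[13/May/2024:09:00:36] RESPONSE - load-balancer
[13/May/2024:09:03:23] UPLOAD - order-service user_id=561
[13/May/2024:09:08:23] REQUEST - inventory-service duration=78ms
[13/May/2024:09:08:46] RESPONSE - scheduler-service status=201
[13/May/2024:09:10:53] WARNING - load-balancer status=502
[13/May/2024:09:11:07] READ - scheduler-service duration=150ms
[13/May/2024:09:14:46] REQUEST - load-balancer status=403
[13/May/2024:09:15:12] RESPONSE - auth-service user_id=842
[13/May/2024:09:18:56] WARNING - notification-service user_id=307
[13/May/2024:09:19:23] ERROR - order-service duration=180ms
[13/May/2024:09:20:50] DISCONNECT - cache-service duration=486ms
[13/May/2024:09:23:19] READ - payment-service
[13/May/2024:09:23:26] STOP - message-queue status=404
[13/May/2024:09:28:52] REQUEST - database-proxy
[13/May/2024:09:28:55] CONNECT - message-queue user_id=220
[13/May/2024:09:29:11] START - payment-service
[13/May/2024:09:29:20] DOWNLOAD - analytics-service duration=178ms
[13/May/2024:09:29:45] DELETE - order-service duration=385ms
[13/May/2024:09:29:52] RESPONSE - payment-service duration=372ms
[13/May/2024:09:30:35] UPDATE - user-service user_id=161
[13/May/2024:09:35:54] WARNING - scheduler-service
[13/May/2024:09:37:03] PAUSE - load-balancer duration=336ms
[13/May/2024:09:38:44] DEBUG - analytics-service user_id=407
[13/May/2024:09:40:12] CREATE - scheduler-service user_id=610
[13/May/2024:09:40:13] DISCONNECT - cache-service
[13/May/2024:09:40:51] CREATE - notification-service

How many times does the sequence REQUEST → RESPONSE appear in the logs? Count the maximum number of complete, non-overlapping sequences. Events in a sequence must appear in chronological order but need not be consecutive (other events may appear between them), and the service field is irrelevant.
4

To count sequences:

1. Look for pattern: REQUEST → RESPONSE
2. Greedily scan the log in chronological order, matching each sequence element in turn (ignoring service)
3. Each time the full pattern completes, increment the count and restart matching from the next event
4. Complete non-overlapping sequences found: 4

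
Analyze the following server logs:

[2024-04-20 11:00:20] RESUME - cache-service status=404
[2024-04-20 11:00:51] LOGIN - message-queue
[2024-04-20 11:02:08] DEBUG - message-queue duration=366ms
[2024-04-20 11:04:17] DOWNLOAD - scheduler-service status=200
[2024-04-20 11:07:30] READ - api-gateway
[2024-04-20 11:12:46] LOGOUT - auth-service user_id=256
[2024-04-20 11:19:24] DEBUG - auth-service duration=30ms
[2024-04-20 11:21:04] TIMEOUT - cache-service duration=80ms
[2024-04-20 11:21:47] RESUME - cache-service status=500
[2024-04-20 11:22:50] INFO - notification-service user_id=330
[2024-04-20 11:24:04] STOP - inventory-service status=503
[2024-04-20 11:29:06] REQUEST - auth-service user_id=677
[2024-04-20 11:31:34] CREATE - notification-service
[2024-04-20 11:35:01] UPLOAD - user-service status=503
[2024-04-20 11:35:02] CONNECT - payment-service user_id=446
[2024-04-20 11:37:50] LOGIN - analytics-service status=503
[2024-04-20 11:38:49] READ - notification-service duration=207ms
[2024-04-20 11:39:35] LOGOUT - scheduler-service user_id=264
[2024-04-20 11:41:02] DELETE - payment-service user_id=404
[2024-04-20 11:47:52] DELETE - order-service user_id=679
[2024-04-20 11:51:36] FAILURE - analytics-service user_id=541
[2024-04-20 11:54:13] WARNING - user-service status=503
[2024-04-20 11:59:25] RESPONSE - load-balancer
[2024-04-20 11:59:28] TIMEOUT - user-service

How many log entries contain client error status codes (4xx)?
1

To find matching entries:

1. Pattern to match: client error status codes (4xx)
2. Scan each log entry for the pattern
3. Count matches: 1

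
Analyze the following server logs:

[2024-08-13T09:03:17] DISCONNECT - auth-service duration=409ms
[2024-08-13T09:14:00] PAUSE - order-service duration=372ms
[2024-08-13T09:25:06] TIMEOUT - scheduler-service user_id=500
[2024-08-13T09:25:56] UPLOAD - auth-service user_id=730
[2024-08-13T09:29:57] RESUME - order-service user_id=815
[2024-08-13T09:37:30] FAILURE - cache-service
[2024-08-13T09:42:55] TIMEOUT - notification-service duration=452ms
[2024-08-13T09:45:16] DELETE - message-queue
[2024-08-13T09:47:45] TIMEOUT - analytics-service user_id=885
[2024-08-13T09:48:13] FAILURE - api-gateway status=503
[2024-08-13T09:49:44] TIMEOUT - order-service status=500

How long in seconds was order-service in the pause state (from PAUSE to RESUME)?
957

To calculate state duration:

1. Find PAUSE event for order-service: 2024-08-13T09:14:00
2. Find RESUME event for order-service: 2024-08-13T09:29:57
3. Calculate duration: 2024-08-13T09:29:57 - 2024-08-13T09:14:00 = 957 seconds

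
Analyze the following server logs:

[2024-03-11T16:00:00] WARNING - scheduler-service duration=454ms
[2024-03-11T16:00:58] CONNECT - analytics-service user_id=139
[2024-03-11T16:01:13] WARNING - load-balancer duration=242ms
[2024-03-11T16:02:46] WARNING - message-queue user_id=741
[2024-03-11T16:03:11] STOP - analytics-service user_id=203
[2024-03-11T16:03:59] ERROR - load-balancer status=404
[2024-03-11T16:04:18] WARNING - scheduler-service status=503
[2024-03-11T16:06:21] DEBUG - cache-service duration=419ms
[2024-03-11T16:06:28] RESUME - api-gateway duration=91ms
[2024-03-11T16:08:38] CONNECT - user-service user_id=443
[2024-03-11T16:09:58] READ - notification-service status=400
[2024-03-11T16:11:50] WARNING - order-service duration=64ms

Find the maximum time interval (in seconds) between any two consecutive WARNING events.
452

To find the longest gap:

1. Extract all WARNING events in chronological order
2. Calculate time differences between consecutive events
3. Find the maximum difference
4. Longest gap: 452 seconds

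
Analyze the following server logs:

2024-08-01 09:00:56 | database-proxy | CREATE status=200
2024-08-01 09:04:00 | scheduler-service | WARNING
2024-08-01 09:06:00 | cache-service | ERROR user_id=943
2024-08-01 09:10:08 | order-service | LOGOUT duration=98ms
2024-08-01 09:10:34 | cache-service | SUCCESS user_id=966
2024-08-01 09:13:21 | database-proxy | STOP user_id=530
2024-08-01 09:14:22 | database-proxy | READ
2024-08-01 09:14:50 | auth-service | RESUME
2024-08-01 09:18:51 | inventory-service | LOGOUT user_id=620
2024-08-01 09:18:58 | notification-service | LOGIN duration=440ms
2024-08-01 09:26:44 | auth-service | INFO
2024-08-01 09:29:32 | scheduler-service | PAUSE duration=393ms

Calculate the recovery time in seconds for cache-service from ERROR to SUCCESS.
274

To calculate recovery time:

1. Find ERROR event for cache-service: 2024-08-01 09:06:00
2. Find next SUCCESS event for cache-service: 2024-08-01 09:10:34
3. Recovery time: 2024-08-01 09:10:34 - 2024-08-01 09:06:00 = 274 seconds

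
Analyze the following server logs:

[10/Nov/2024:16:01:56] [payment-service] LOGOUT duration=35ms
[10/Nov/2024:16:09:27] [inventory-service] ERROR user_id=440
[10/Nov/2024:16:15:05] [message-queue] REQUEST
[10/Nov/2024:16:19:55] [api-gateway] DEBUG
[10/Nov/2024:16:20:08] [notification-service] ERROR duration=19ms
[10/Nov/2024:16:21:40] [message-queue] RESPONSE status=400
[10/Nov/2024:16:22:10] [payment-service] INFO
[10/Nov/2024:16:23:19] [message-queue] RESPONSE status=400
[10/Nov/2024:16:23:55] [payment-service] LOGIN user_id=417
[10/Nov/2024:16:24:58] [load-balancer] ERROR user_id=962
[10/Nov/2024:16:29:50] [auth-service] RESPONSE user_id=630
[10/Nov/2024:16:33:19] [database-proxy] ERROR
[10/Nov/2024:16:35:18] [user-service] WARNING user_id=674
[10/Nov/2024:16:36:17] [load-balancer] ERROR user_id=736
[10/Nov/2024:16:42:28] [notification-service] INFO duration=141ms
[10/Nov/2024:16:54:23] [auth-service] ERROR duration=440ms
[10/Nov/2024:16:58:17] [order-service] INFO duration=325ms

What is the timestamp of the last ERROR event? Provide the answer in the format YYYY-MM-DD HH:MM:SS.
2024-11-10 16:54:23

To find the last event:

1. Filter for all ERROR events
2. Sort by timestamp
3. Select the last one
4. Timestamp: 2024-11-10 16:54:23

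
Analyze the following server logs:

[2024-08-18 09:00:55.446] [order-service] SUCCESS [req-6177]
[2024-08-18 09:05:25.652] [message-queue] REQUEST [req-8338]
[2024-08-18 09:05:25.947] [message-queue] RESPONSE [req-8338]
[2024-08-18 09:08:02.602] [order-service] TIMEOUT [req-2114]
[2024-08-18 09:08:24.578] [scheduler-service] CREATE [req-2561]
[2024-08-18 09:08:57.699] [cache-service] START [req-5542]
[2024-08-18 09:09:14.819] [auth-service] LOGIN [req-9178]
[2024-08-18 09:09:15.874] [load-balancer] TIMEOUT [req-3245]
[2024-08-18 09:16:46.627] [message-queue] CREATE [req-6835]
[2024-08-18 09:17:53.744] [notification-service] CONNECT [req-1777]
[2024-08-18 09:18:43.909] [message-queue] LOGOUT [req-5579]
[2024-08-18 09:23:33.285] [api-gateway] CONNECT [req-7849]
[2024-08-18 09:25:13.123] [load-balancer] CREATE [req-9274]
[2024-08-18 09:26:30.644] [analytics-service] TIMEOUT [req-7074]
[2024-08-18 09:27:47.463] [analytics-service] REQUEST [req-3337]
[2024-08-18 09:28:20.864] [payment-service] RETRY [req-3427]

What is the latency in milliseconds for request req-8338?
295

To calculate latency:

1. Find REQUEST with id req-8338: 2024-08-18 09:05:25.652
2. Find RESPONSE with id req-8338: 2024-08-18 09:05:25.947
3. Latency: 2024-08-18 09:05:25.947 - 2024-08-18 09:05:25.652 = 295ms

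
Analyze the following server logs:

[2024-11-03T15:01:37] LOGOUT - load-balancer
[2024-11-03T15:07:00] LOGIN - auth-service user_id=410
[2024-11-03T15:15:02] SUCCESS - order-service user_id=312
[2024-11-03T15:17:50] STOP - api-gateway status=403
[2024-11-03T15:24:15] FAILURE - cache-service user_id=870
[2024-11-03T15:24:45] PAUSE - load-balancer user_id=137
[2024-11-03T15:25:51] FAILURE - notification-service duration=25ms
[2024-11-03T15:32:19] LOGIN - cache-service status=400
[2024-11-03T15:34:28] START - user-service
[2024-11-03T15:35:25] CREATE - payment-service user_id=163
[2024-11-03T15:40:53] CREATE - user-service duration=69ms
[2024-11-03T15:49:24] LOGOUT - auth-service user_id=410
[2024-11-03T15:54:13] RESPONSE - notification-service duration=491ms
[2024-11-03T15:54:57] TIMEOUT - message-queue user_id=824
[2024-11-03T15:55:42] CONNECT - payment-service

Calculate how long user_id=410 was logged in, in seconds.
2544

To calculate session duration:

1. Find LOGIN event for user_id=410: 2024-11-03T15:07:00
2. Find LOGOUT event for user_id=410: 2024-11-03T15:49:24
3. Session duration: 2024-11-03T15:49:24 - 2024-11-03T15:07:00 = 2544 seconds (42 minutes)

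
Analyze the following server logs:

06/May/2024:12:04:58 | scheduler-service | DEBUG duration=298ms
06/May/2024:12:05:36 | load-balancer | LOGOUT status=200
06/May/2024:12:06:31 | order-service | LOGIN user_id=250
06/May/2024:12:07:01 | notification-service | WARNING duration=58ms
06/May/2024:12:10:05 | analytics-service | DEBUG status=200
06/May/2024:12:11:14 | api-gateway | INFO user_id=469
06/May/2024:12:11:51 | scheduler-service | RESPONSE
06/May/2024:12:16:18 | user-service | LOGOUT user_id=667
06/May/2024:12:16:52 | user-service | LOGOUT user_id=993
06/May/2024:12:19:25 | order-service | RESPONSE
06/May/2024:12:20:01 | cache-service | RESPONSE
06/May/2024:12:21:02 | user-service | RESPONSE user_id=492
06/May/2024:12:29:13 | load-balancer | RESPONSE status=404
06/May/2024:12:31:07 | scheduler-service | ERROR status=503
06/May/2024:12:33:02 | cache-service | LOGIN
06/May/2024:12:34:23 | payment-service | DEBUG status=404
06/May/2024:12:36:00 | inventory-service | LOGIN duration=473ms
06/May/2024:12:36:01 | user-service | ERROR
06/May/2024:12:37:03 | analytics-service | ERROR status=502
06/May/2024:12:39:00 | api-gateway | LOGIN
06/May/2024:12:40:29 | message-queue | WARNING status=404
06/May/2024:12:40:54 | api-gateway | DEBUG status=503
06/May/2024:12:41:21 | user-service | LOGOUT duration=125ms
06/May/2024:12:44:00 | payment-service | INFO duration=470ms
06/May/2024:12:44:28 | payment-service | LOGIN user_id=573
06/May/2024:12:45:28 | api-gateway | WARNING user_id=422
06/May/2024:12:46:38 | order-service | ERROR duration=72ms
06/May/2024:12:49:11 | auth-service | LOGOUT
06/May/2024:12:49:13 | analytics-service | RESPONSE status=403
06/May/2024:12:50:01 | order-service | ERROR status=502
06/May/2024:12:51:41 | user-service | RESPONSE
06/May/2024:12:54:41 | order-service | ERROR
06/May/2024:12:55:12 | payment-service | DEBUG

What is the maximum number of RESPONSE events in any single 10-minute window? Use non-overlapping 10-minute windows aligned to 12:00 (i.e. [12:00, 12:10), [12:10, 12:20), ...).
3

To find the burst window:

1. Divide the log period into non-overlapping 10-minute windows starting at 12:00
2. Count RESPONSE events in each window
3. Find the window with maximum count
4. Maximum events in a window: 3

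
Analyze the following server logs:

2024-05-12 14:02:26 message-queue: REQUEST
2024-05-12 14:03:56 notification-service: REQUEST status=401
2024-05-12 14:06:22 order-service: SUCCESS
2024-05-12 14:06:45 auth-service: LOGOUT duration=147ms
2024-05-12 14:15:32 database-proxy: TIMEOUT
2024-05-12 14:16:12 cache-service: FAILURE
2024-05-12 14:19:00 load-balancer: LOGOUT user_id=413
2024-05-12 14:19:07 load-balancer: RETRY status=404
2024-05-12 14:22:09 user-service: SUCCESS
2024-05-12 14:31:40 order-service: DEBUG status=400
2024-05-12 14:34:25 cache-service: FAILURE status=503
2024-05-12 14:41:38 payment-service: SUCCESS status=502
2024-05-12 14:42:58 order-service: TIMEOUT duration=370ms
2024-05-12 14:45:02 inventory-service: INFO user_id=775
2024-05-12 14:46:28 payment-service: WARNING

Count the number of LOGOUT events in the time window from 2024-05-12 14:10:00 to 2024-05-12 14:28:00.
1

To count events in the time window:

1. Window boundaries: 2024-05-12 14:10:00 to 2024-05-12 14:28:00
2. Filter for LOGOUT events within this window
3. Count matching events: 1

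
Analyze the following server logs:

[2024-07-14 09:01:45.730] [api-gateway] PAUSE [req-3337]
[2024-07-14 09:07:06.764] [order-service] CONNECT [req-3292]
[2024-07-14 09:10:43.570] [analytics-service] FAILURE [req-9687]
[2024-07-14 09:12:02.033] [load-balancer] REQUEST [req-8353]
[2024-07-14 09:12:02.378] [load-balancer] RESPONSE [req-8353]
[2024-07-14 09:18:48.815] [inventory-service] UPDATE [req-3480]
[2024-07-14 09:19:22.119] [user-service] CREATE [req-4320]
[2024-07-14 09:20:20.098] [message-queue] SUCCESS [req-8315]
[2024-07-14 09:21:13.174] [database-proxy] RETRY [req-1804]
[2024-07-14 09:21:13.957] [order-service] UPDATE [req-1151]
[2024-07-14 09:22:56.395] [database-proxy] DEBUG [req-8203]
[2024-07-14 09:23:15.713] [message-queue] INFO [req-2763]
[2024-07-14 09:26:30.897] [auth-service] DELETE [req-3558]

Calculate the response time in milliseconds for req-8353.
345

To calculate latency:

1. Find REQUEST with id req-8353: 2024-07-14 09:12:02.033
2. Find RESPONSE with id req-8353: 2024-07-14 09:12:02.378
3. Latency: 2024-07-14 09:12:02.378 - 2024-07-14 09:12:02.033 = 345ms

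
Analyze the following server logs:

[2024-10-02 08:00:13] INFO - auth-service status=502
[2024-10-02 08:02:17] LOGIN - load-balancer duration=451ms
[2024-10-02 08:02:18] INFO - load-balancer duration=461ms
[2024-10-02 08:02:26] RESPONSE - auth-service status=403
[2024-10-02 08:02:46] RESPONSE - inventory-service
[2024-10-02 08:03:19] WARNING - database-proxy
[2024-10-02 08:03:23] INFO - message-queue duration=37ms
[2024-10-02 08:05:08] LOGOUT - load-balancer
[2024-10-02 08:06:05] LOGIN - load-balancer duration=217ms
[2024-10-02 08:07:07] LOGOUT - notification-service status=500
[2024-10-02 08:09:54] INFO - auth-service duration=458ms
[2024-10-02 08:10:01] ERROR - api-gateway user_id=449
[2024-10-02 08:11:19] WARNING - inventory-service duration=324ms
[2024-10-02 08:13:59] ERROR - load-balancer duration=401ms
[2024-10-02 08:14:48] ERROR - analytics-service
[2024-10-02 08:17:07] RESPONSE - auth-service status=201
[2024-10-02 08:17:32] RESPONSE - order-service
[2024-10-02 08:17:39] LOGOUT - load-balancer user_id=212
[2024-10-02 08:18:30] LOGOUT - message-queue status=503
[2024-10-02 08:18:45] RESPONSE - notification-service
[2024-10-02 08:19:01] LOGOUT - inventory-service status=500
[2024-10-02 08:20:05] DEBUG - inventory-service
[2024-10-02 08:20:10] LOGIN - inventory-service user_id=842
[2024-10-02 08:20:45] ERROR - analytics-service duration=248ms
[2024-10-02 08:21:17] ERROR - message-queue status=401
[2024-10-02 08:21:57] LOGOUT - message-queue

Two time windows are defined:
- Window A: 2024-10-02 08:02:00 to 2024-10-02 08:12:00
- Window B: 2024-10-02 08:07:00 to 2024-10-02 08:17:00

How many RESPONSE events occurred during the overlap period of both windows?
0

To find overlap events:

1. Window A: 2024-10-02 08:02:00 to 2024-10-02 08:12:00
2. Window B: 2024-10-02 08:07:00 to 2024-10-02 08:17:00
3. Overlap period: 2024-10-02 08:07:00 to 2024-10-02 08:12:00
4. Count RESPONSE events in overlap: 0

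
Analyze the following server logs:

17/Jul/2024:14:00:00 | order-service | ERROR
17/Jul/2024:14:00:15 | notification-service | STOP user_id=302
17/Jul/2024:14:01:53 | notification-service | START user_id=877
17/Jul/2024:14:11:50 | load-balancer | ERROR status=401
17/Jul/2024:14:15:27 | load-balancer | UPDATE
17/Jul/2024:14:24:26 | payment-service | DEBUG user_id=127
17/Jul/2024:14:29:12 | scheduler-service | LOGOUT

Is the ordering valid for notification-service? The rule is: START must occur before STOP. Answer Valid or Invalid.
Invalid

To validate ordering:

1. Required order: START → STOP
2. Rule: START must occur before STOP
3. Check actual order of events for notification-service
4. Result: Invalid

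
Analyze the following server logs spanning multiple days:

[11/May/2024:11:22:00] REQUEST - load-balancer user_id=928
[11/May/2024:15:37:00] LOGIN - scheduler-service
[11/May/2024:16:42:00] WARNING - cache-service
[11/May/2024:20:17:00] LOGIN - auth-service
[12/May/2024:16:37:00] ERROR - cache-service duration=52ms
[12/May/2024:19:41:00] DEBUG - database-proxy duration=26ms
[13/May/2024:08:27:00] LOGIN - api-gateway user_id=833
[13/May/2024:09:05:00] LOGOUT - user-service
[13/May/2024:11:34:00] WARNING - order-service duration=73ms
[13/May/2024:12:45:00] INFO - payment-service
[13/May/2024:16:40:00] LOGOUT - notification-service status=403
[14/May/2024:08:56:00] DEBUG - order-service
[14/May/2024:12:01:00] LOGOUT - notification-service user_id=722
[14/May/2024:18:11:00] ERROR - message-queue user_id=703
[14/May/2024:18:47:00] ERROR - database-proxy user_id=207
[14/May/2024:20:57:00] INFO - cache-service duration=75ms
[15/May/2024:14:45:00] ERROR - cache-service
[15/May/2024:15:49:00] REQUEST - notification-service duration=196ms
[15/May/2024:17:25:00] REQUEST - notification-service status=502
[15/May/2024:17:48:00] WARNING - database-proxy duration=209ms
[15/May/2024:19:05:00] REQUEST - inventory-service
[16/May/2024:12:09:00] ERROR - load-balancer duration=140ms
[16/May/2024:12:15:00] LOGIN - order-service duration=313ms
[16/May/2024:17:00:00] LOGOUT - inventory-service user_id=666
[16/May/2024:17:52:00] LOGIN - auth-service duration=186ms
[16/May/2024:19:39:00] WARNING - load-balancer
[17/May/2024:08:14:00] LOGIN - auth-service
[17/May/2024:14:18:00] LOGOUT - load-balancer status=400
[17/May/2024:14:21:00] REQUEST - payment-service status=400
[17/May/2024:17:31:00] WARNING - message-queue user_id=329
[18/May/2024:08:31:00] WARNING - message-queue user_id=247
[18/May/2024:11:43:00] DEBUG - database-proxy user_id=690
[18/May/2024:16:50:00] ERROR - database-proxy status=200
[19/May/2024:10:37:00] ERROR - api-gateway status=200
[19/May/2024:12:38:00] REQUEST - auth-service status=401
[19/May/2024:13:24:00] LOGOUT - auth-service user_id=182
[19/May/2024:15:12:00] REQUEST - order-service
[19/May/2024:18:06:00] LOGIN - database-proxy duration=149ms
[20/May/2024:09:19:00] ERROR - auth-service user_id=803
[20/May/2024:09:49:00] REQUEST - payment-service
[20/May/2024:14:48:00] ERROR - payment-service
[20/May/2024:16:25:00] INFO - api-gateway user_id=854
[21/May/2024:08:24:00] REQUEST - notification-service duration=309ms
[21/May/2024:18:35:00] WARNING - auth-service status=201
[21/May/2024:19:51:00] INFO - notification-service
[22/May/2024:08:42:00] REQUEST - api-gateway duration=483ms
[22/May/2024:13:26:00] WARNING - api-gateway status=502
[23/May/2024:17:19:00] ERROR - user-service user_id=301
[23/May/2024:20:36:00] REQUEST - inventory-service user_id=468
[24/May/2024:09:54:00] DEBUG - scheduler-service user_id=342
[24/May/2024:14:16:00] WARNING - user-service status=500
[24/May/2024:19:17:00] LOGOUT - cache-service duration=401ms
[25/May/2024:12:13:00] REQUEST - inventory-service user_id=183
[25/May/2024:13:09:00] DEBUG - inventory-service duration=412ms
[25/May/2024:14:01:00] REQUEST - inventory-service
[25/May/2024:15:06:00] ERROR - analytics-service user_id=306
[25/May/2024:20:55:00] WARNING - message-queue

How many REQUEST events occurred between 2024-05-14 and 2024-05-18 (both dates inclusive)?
4

To filter by date range:

1. Date range: 2024-05-14 through 2024-05-18, both dates inclusive
2. Filter for REQUEST events whose date falls in this range
3. Count matching events: 4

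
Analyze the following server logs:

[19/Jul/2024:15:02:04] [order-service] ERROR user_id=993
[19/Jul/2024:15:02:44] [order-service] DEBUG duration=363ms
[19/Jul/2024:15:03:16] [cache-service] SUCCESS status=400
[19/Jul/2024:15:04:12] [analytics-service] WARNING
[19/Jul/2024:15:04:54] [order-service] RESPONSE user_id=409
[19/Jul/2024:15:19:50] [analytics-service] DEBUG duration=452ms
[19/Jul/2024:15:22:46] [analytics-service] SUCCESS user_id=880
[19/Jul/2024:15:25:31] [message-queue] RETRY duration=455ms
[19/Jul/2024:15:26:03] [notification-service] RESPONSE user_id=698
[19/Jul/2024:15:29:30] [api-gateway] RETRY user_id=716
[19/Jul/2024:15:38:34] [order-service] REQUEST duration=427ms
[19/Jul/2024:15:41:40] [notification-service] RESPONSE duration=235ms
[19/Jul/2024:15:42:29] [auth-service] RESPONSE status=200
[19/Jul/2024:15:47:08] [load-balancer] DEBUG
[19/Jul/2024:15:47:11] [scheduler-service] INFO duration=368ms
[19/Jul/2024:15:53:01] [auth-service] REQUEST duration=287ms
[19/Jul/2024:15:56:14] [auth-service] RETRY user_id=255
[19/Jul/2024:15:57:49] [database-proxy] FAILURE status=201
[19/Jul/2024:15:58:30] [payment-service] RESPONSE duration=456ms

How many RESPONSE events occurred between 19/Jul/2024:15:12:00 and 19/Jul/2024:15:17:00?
0

To count events in the time window:

1. Window boundaries: 19/Jul/2024:15:12:00 to 19/Jul/2024:15:17:00
2. Filter for RESPONSE events within this window
3. Count matching events: 0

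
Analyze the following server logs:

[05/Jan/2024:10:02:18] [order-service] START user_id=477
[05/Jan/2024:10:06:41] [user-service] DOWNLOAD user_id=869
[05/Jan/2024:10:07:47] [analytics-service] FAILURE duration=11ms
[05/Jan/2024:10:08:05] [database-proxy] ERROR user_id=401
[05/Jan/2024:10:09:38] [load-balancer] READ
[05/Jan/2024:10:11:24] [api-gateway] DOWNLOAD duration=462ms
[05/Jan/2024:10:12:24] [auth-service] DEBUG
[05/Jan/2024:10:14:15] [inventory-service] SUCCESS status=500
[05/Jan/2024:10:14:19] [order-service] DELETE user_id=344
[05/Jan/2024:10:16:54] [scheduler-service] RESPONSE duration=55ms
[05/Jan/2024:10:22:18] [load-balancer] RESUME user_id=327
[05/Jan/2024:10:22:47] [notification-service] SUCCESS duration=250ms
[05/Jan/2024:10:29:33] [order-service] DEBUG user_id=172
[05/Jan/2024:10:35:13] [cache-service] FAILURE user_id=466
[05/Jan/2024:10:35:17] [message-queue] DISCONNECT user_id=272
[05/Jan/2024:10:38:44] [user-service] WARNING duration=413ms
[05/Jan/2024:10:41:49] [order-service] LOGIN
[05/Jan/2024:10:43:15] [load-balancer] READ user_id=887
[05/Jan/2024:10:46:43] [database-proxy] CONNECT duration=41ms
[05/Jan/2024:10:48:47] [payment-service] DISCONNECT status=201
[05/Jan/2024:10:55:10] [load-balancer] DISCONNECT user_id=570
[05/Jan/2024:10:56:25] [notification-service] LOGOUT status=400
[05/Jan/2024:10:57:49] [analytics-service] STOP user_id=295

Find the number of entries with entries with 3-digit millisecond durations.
3

To find matching entries:

1. Pattern to match: entries with 3-digit millisecond durations
2. Scan each log entry for the pattern
3. Count matches: 3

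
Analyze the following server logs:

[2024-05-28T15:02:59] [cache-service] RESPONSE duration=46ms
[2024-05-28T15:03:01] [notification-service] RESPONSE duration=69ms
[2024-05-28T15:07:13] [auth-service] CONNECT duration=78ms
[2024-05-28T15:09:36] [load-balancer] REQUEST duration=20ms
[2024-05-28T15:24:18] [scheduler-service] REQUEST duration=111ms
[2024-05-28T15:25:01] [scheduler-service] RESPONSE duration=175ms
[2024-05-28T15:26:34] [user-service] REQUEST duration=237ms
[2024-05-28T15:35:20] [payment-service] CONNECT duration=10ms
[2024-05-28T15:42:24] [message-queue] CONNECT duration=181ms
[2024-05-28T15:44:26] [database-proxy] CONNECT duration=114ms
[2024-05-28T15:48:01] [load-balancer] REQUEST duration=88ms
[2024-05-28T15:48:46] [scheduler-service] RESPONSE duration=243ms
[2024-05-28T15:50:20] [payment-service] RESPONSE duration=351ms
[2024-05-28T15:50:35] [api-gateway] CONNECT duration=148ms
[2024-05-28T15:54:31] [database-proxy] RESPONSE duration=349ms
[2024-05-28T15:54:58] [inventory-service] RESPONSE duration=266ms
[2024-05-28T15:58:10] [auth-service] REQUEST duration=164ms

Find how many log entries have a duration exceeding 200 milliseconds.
5

To count timeouts:

1. Threshold: 200ms
2. Extract duration from each log entry
3. Count entries where duration > 200
4. Timeout count: 5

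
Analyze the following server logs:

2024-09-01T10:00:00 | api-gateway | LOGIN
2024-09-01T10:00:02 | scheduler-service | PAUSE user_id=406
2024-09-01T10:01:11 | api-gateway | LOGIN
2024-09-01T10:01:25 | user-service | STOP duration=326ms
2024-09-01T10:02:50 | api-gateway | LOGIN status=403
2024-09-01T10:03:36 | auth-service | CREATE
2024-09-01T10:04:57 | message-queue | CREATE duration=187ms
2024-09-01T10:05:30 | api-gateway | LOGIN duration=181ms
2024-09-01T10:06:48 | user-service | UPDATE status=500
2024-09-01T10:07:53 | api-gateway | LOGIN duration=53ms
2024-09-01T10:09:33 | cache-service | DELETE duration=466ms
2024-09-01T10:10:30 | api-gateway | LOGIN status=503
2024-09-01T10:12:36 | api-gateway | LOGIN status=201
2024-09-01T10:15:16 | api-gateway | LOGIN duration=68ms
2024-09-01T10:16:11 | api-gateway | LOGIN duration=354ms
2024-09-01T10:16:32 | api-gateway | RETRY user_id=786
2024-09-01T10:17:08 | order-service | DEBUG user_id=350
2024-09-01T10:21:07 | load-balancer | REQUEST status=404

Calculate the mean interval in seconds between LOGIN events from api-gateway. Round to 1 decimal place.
121.4

To calculate average interval:

1. Find all LOGIN events for api-gateway in order
2. Calculate time gaps between consecutive events
3. Compute mean of gaps: 971 / 8 = 121.4 seconds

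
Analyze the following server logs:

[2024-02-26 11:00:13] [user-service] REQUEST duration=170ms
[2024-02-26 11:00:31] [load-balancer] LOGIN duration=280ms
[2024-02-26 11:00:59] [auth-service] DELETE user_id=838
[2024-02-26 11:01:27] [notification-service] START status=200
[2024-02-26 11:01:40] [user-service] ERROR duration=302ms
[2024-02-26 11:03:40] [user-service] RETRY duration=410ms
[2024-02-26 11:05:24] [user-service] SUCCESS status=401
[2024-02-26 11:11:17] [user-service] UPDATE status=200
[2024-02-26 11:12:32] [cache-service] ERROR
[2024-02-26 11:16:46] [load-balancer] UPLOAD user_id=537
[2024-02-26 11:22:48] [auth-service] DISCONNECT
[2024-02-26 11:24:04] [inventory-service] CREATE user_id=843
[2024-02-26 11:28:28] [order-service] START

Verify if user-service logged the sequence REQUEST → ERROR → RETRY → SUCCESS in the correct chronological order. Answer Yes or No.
Yes

To verify sequence order:

1. Find all events in sequence REQUEST → ERROR → RETRY → SUCCESS for user-service
2. Extract their timestamps
3. Check if timestamps are in ascending order
4. Result: Yes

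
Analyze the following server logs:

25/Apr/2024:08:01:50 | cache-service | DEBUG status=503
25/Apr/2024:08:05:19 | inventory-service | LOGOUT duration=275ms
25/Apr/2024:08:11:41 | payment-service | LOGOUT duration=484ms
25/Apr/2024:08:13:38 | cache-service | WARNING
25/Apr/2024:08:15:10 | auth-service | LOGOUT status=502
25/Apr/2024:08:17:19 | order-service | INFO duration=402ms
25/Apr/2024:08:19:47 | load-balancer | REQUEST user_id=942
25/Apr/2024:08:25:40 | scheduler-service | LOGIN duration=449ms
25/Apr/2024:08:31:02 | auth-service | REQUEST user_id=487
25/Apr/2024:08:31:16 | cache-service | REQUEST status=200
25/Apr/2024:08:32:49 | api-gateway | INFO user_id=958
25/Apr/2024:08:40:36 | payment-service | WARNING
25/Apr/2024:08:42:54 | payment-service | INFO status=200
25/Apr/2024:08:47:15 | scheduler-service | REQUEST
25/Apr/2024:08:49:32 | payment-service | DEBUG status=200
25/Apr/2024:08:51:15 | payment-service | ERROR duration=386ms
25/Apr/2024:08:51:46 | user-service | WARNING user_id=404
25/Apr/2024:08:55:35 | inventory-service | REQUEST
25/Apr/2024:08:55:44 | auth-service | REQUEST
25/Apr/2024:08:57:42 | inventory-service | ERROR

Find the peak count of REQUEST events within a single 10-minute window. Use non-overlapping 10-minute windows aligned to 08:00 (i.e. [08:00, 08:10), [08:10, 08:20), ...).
2

To find the burst window:

1. Divide the log period into non-overlapping 10-minute windows starting at 08:00
2. Count REQUEST events in each window
3. Find the window with maximum count
4. Maximum events in a window: 2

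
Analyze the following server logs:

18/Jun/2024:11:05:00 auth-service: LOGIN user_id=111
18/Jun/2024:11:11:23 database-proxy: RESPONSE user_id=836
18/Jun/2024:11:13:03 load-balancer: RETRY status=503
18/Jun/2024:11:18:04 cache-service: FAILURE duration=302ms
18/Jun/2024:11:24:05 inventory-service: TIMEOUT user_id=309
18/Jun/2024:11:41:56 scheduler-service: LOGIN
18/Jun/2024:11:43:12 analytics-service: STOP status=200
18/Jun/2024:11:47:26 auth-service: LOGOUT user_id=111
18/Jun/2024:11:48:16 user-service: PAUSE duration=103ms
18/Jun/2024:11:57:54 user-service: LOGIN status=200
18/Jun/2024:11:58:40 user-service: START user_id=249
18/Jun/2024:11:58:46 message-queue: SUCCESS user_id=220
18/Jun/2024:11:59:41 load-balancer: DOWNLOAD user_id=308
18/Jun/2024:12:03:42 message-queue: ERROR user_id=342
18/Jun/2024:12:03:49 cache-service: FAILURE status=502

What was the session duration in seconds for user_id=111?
2546

To calculate session duration:

1. Find LOGIN event for user_id=111: 18/Jun/2024:11:05:00
2. Find LOGOUT event for user_id=111: 18/Jun/2024:11:47:26
3. Session duration: 18/Jun/2024:11:47:26 - 18/Jun/2024:11:05:00 = 2546 seconds (42 minutes)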